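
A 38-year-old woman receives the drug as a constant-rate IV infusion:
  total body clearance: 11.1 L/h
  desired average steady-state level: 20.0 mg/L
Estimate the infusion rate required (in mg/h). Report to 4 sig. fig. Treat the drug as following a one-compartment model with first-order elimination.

At steady state, infusion rate R₀ = Css × CL = 20.0 × 11.10 = 222.0 mg/h

222.0 mg/h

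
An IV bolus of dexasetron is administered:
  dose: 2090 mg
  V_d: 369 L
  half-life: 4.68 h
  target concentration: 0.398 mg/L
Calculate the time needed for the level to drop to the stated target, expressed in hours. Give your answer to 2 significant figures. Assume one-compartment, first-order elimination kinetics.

18 h

C₀ = Dose / Vd = 2090 / 369 = 5.664 mg/L
k = ln2 / t½ = 0.693147 / 4.68 = 0.1481 h⁻¹
t = ln(C₀ / C) / k = ln(5.664 / 0.398) / 0.1481
  = ln(14.23) / 0.1481 = 2.655 / 0.1481 = 17.93 h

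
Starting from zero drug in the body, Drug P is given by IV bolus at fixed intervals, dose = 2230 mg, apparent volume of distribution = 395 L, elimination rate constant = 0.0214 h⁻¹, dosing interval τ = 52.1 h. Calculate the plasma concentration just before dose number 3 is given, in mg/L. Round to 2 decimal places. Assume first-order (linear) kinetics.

2.46 mg/L

C₀ per dose = Dose / Vd = 2230 / 395 = 5.646 mg/L
Fraction remaining after one interval: r = e^(−kτ) = e^(−0.02140 × 52.1) = 0.3279
Before dose 3, 2 doses have been given (aged 1τ, 2τ).
C_trough = C₀ × (r + r²) = 5.646 × (0.3279 + 0.1075) = 2.458 mg/L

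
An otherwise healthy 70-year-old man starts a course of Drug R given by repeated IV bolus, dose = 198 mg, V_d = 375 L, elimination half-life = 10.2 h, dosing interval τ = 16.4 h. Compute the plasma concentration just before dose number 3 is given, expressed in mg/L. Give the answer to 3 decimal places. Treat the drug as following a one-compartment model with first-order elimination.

C₀ per dose = Dose / Vd = 198 / 375 = 0.5280 mg/L
k = ln2 / t½ = 0.693147 / 10.2 = 0.06796 h⁻¹
Fraction remaining after one interval: r = e^(−kτ) = e^(−0.06796 × 16.4) = 0.3281
Before dose 3, 2 doses have been given (aged 1τ, 2τ).
C_trough = C₀ × (r + r²) = 0.5280 × (0.3281 + 0.1076) = 0.2300 mg/L

0.230 mg/L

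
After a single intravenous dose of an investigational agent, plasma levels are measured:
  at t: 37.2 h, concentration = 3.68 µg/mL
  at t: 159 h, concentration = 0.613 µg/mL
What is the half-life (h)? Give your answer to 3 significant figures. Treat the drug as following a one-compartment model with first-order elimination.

k = ln(C₁/C₂) / (t₂ − t₁) = ln(3.68/0.613) / (159 − 37.2)
  = 1.792 / 121.8 = 0.01471 h⁻¹
t½ = ln2 / k = 0.693147 / 0.01471 = 47.12 h

47.1 h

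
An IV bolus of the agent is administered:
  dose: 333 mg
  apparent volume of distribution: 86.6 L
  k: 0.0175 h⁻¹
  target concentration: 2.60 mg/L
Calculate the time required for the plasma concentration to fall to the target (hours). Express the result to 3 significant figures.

22.4 h

C₀ = Dose / Vd = 333.0 / 86.6 = 3.845 mg/L
t = ln(C₀ / C) / k = ln(3.845 / 2.60) / 0.01750
  = ln(1.479) / 0.01750 = 0.3914 / 0.01750 = 22.37 h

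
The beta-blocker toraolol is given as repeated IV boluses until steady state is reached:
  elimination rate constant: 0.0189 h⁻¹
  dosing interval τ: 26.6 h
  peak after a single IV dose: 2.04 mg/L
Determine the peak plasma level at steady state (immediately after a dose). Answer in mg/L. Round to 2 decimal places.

5.16 mg/L

e^(−kτ) = e^(−0.01890 × 26.6) = 0.6049
Accumulation ratio R = 1 / (1 − e^(−kτ)) = 1 / (1 − 0.6049) = 2.531
Steady-state peak = C₀ × R = 2.04 × 2.531 = 5.163 mg/L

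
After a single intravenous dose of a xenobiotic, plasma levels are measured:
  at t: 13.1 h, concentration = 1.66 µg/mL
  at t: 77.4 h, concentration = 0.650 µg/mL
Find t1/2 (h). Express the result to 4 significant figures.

47.54 h

k = ln(C₁/C₂) / (t₂ − t₁) = ln(1.66/0.650) / (77.4 − 13.1)
  = 0.9376 / 64.30 = 0.01458 h⁻¹
t½ = ln2 / k = 0.693147 / 0.01458 = 47.54 h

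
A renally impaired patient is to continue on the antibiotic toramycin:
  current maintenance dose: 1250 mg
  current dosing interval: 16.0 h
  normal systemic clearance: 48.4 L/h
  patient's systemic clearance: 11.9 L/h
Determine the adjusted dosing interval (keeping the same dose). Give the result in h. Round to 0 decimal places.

65 h

To keep the same average steady-state level, dosing rate must scale with clearance.
CL ratio = 11.9 / 48.4 = 0.2459
New interval (same dose) = 16.0 / 0.2459 = 65.07 h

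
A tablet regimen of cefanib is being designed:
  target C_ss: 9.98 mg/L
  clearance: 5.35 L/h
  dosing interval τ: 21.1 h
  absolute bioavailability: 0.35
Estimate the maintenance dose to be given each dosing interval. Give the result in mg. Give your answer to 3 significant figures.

At steady state, F × (Dose/τ) = Css × CL.
Dose = Css × CL × τ / F = 9.98 × 5.350 × 21.1 / 0.35 = 3219 mg

3220 mg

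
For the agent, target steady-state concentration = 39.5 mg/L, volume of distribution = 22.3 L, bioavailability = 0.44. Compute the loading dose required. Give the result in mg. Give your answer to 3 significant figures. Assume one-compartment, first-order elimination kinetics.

LD = Css × Vd / F = 39.5 × 22.3 / 0.44 = 2002 mg

2000 mg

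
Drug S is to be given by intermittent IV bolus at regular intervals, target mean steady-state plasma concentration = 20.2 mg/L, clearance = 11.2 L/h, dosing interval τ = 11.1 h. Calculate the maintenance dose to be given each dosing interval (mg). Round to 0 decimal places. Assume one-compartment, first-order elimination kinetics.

2511 mg

At steady state, Dose/τ = Css × CL.
Dose = Css × CL × τ = 20.2 × 11.20 × 11.1 = 2511 mg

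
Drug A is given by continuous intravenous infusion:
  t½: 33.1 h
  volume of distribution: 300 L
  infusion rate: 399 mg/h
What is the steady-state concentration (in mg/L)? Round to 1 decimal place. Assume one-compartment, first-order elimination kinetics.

k = ln2 / t½ = 0.693147 / 33.1 = 0.02094 h⁻¹
CL = k × Vd = 0.02094 × 300 = 6.282 L/h
At steady state Css = R₀ / CL = 399 / 6.282 = 63.51 mg/L

63.5 mg/L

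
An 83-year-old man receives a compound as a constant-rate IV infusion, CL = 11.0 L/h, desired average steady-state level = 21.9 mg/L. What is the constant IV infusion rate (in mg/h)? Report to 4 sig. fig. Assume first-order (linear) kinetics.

At steady state, infusion rate R₀ = Css × CL = 21.9 × 11.00 = 240.9 mg/h

240.9 mg/h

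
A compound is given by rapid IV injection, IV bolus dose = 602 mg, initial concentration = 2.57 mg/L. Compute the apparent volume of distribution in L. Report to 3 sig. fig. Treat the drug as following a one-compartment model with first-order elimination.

Vd = Dose / C₀ = 602.0 / 2.57 = 234.2 L

234 L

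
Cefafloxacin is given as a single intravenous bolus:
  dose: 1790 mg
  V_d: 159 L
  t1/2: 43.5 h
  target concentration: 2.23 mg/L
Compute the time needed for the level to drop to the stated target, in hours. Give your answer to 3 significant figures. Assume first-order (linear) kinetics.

C₀ = Dose / Vd = 1790 / 159 = 11.26 mg/L
k = ln2 / t½ = 0.693147 / 43.5 = 0.01593 h⁻¹
t = ln(C₀ / C) / k = ln(11.26 / 2.23) / 0.01593
  = ln(5.049) / 0.01593 = 1.619 / 0.01593 = 101.6 h

102 h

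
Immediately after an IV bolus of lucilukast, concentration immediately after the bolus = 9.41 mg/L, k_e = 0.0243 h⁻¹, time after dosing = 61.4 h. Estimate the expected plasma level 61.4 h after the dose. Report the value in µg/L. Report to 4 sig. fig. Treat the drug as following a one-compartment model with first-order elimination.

2116 µg/L

C = C₀ · e^(−k·t) = 9.410 × e^(−0.02430 × 61.4)
  = 9.410 × 0.2249 = 2.116 mg/L
Convert: 2.116 mg/L × 1000 = 2116 µg/L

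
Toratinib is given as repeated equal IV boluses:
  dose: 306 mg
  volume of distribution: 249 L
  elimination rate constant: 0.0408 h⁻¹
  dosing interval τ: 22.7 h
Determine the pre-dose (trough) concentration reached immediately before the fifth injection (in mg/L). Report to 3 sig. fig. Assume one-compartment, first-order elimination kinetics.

C₀ per dose = Dose / Vd = 306 / 249 = 1.229 mg/L
Fraction remaining after one interval: r = e^(−kτ) = e^(−0.04080 × 22.7) = 0.3961
Before dose 5, 4 doses have been given (aged 1τ, 2τ, 3τ, 4τ).
C_trough = C₀ × (r + r² + … + r^4) = C₀ × r(1−r^4)/(1−r)
        = 1.229 × 0.3961 × (1 − 0.02462) / (1 − 0.3961) = 0.7863 mg/L

0.786 mg/L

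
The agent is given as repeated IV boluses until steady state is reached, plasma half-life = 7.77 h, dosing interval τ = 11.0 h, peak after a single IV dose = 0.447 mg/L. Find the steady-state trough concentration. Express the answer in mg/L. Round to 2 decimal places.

0.27 mg/L

k = ln2 / t½ = 0.693147 / 7.77 = 0.08921 h⁻¹
e^(−kτ) = e^(−0.08921 × 11.0) = 0.3748
Accumulation ratio R = 1 / (1 − e^(−kτ)) = 1 / (1 − 0.3748) = 1.599
Steady-state trough = C₀ × R × e^(−kτ) = 0.447 × 1.599 × 0.3748 = 0.2679 mg/L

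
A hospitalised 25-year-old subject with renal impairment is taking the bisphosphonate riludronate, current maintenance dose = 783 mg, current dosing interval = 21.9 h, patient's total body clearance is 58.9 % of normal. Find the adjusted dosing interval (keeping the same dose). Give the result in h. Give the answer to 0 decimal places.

To keep the same average steady-state level, dosing rate must scale with clearance.
CL ratio = 58.9 / 100 = 0.5890
New interval (same dose) = 21.9 / 0.5890 = 37.18 h

37 h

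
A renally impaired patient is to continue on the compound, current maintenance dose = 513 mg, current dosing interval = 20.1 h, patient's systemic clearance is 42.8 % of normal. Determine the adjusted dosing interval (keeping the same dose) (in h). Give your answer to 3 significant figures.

47.0 h

To keep the same average steady-state level, dosing rate must scale with clearance.
CL ratio = 42.8 / 100 = 0.4280
New interval (same dose) = 20.1 / 0.4280 = 46.96 h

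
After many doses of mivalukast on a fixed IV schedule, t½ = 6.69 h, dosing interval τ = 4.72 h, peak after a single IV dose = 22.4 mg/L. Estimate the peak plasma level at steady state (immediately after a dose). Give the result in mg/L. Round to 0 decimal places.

58 mg/L

k = ln2 / t½ = 0.693147 / 6.69 = 0.1036 h⁻¹
e^(−kτ) = e^(−0.1036 × 4.72) = 0.6132
Accumulation ratio R = 1 / (1 − e^(−kτ)) = 1 / (1 − 0.6132) = 2.585
Steady-state peak = C₀ × R = 22.4 × 2.585 = 57.90 mg/L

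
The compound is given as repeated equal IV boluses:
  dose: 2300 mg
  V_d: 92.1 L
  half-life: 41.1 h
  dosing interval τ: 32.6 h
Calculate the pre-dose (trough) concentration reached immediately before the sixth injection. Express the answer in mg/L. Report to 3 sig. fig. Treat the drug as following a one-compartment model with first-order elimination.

31.9 mg/L

C₀ per dose = Dose / Vd = 2300 / 92.1 = 24.97 mg/L
k = ln2 / t½ = 0.693147 / 41.1 = 0.01686 h⁻¹
Fraction remaining after one interval: r = e^(−kτ) = e^(−0.01686 × 32.6) = 0.5772
Before dose 6, 5 doses have been given (aged 1τ, 2τ, 3τ, 4τ, 5τ).
C_trough = C₀ × (r + r² + … + r^5) = C₀ × r(1−r^5)/(1−r)
        = 24.97 × 0.5772 × (1 − 0.06407) / (1 − 0.5772) = 31.90 mg/L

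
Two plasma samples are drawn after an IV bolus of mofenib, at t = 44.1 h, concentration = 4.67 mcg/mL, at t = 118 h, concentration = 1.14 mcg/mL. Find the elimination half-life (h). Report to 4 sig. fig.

k = ln(C₁/C₂) / (t₂ − t₁) = ln(4.67/1.14) / (118 − 44.1)
  = 1.410 / 73.90 = 0.01908 h⁻¹
t½ = ln2 / k = 0.693147 / 0.01908 = 36.33 h

36.33 h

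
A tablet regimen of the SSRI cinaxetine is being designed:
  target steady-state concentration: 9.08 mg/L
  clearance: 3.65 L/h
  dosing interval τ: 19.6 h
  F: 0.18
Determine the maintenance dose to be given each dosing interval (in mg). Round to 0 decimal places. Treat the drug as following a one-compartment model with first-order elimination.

At steady state, F × (Dose/τ) = Css × CL.
Dose = Css × CL × τ / F = 9.08 × 3.650 × 19.6 / 0.18 = 3609 mg

3609 mg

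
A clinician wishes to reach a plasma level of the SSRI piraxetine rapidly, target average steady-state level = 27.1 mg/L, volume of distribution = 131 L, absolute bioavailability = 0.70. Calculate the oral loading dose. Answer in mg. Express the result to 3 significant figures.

5070 mg

LD = Css × Vd / F = 27.1 × 131 / 0.70 = 5072 mg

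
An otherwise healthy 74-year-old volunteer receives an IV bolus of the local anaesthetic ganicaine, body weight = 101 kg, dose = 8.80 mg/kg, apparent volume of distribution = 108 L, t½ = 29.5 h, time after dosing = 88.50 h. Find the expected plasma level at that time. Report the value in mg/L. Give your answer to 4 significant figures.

1.029 mg/L

Total dose = 8.80 × 101 = 888.8 mg
C₀ = Dose / Vd = 888.8 / 108 = 8.230 mg/L
k = ln2 / t½ = 0.693147 / 29.5 = 0.02350 h⁻¹
t / t½ = 88.50 / 29.5 = 3 half-lives
C = C₀ × (1/2)^3 = 8.230 × 0.1250 = 1.029 mg/L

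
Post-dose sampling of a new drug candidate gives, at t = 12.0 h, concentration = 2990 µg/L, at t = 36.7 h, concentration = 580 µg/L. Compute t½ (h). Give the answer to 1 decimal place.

k = ln(C₁/C₂) / (t₂ − t₁) = ln(2990/580) / (36.7 − 12.0)
  = 1.640 / 24.70 = 0.06640 h⁻¹
t½ = ln2 / k = 0.693147 / 0.06640 = 10.44 h

10.4 h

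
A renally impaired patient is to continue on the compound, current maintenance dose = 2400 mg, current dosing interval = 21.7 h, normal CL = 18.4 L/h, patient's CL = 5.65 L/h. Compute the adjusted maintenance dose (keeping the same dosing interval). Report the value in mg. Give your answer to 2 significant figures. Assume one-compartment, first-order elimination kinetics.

To keep the same average steady-state level, dosing rate must scale with clearance.
CL ratio = 5.65 / 18.4 = 0.3071
New dose (same interval) = 2400 × 0.3071 = 737.0 mg

740 mg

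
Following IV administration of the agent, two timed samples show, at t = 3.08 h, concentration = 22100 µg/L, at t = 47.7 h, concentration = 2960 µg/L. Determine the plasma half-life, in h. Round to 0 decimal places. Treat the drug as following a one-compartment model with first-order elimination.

15 h

k = ln(C₁/C₂) / (t₂ − t₁) = ln(22100/2960) / (47.7 − 3.08)
  = 2.010 / 44.62 = 0.04505 h⁻¹
t½ = ln2 / k = 0.693147 / 0.04505 = 15.39 h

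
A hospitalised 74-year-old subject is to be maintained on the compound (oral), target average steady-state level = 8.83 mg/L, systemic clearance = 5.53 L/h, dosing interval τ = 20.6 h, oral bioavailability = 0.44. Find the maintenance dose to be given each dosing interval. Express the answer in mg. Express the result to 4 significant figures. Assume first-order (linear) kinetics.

2286 mg

At steady state, F × (Dose/τ) = Css × CL.
Dose = Css × CL × τ / F = 8.83 × 5.530 × 20.6 / 0.44 = 2286 mg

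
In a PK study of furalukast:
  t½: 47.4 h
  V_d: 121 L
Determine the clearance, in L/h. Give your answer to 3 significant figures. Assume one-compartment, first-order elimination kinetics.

1.77 L/h

k = ln2 / t½ = 0.693147 / 47.4 = 0.01462 h⁻¹
CL = k × Vd = 0.01462 × 121 = 1.769 L/h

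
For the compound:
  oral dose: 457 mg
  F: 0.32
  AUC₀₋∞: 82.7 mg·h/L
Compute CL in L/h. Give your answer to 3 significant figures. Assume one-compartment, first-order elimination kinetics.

1.77 L/h

CL = F·Dose / AUC = 0.32 × 457 / 82.7 = 1.768 L/h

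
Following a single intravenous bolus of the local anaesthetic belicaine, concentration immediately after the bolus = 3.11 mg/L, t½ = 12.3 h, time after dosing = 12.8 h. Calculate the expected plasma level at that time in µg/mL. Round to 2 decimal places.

k = ln2 / t½ = 0.693147 / 12.3 = 0.05635 h⁻¹
C = C₀ · e^(−k·t) = 3.110 × e^(−0.05635 × 12.8)
  = 3.110 × 0.4861 = 1.512 mg/L
(1.512 mg/L = 1.512 µg/mL)

1.51 µg/mL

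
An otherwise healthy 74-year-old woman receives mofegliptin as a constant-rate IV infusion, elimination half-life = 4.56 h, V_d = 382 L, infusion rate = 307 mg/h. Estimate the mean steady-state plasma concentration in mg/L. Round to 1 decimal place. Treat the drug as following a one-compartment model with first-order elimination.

5.3 mg/L

k = ln2 / t½ = 0.693147 / 4.56 = 0.1520 h⁻¹
CL = k × Vd = 0.1520 × 382 = 58.06 L/h
At steady state Css = R₀ / CL = 307 / 58.06 = 5.288 mg/L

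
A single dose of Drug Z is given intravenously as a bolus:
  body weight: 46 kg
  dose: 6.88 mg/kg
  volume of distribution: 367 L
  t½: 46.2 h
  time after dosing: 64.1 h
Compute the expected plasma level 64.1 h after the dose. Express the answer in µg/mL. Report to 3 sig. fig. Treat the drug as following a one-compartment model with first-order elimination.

Total dose = 6.88 × 46 = 316.5 mg
C₀ = Dose / Vd = 316.5 / 367 = 0.8624 mg/L
k = ln2 / t½ = 0.693147 / 46.2 = 0.01500 h⁻¹
C = C₀ · e^(−k·t) = 0.8624 × e^(−0.01500 × 64.1)
  = 0.8624 × 0.3823 = 0.3297 mg/L
(0.3297 mg/L = 0.3297 µg/mL)

0.330 µg/mL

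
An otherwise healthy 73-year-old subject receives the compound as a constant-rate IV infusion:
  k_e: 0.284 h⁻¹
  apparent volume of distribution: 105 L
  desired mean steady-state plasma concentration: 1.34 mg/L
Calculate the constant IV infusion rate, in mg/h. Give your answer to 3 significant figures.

CL = k × Vd = 0.2840 × 105 = 29.82 L/h
At steady state, infusion rate R₀ = Css × CL = 1.34 × 29.82 = 39.96 mg/h

40.0 mg/h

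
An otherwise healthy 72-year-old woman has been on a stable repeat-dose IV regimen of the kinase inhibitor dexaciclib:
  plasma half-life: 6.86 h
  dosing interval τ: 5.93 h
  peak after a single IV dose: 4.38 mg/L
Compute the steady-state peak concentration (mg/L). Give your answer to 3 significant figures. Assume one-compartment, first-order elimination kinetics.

k = ln2 / t½ = 0.693147 / 6.86 = 0.1010 h⁻¹
e^(−kτ) = e^(−0.1010 × 5.93) = 0.5494
Accumulation ratio R = 1 / (1 − e^(−kτ)) = 1 / (1 − 0.5494) = 2.219
Steady-state peak = C₀ × R = 4.38 × 2.219 = 9.719 mg/L

9.72 mg/L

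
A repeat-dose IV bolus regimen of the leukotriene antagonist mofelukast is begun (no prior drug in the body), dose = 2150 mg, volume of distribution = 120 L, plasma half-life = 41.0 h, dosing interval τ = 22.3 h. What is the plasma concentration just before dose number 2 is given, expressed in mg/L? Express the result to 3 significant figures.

C₀ per dose = Dose / Vd = 2150 / 120 = 17.92 mg/L
k = ln2 / t½ = 0.693147 / 41.0 = 0.01691 h⁻¹
Fraction remaining after one interval: r = e^(−kτ) = e^(−0.01691 × 22.3) = 0.6859
Before dose 2, 1 dose has been given (aged 1τ).
C_trough = C₀ × r = 17.92 × 0.6859 = 12.29 mg/L

12.3 mg/L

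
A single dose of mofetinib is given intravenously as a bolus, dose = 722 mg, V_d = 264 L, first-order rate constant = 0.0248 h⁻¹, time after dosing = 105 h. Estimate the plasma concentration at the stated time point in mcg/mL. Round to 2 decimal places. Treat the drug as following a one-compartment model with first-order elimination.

0.20 mcg/mL

C₀ = Dose / Vd = 722.0 / 264 = 2.735 mg/L
C = C₀ · e^(−k·t) = 2.735 × e^(−0.02480 × 105)
  = 2.735 × 0.07398 = 0.2023 mg/L
(0.2023 mg/L = 0.2023 mcg/mL)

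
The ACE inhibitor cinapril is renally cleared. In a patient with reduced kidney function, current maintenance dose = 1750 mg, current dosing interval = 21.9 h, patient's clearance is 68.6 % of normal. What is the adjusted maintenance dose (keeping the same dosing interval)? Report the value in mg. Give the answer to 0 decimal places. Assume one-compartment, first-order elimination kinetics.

To keep the same average steady-state level, dosing rate must scale with clearance.
CL ratio = 68.6 / 100 = 0.6860
New dose (same interval) = 1750 × 0.6860 = 1201 mg

1201 mg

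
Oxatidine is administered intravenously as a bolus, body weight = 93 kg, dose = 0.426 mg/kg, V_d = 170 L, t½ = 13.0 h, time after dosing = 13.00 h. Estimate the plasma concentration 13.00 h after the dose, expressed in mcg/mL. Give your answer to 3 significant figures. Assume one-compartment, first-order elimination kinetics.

Total dose = 0.426 × 93 = 39.62 mg
C₀ = Dose / Vd = 39.62 / 170 = 0.2331 mg/L
k = ln2 / t½ = 0.693147 / 13.0 = 0.05332 h⁻¹
t / t½ = 13.00 / 13.0 = 1 half-lives
C = C₀ × (1/2)^1 = 0.2331 × 0.5000 = 0.1166 mg/L
(0.1166 mg/L = 0.1166 mcg/mL)

0.117 mcg/mL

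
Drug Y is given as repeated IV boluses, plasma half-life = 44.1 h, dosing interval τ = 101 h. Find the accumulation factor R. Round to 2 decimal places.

k = ln2 / t½ = 0.693147 / 44.1 = 0.01572 h⁻¹
e^(−kτ) = e^(−0.01572 × 101) = 0.2044
Accumulation ratio R = 1 / (1 − e^(−kτ)) = 1 / (1 − 0.2044) = 1.257

1.26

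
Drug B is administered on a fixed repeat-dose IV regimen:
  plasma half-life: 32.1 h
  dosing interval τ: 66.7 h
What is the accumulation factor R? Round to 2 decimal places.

1.31

k = ln2 / t½ = 0.693147 / 32.1 = 0.02159 h⁻¹
e^(−kτ) = e^(−0.02159 × 66.7) = 0.2369
Accumulation ratio R = 1 / (1 − e^(−kτ)) = 1 / (1 − 0.2369) = 1.310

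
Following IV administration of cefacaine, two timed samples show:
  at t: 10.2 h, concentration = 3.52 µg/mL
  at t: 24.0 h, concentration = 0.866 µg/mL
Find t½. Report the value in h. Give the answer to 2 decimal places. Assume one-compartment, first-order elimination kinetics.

k = ln(C₁/C₂) / (t₂ − t₁) = ln(3.52/0.866) / (24.0 − 10.2)
  = 1.402 / 13.80 = 0.1016 h⁻¹
t½ = ln2 / k = 0.693147 / 0.1016 = 6.822 h

6.82 h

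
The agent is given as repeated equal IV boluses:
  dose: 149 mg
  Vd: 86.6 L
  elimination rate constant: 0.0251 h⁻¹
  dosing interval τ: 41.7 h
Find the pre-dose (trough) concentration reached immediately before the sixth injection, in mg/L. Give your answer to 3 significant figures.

0.926 mg/L

C₀ per dose = Dose / Vd = 149 / 86.6 = 1.721 mg/L
Fraction remaining after one interval: r = e^(−kτ) = e^(−0.02510 × 41.7) = 0.3511
Before dose 6, 5 doses have been given (aged 1τ, 2τ, 3τ, 4τ, 5τ).
C_trough = C₀ × (r + r² + … + r^5) = C₀ × r(1−r^5)/(1−r)
        = 1.721 × 0.3511 × (1 − 0.005335) / (1 − 0.3511) = 0.9262 mg/L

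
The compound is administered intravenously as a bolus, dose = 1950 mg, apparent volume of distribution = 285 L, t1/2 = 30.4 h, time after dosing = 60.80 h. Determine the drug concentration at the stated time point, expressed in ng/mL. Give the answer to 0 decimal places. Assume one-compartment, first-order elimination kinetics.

1711 ng/mL

C₀ = Dose / Vd = 1950 / 285 = 6.842 mg/L
k = ln2 / t½ = 0.693147 / 30.4 = 0.02280 h⁻¹
t / t½ = 60.80 / 30.4 = 2 half-lives
C = C₀ × (1/2)^2 = 6.842 × 0.2500 = 1.711 mg/L
Convert: 1.711 mg/L × 1000 = 1711 ng/mL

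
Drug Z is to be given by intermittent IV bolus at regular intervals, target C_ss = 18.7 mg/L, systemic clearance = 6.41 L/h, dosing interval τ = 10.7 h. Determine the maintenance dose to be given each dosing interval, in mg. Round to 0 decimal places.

At steady state, Dose/τ = Css × CL.
Dose = Css × CL × τ = 18.7 × 6.410 × 10.7 = 1283 mg

1283 mg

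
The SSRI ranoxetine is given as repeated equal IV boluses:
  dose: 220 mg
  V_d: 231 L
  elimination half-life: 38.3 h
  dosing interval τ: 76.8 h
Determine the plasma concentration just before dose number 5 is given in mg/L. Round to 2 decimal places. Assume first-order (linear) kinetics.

C₀ per dose = Dose / Vd = 220 / 231 = 0.9524 mg/L
k = ln2 / t½ = 0.693147 / 38.3 = 0.01810 h⁻¹
Fraction remaining after one interval: r = e^(−kτ) = e^(−0.01810 × 76.8) = 0.2491
Before dose 5, 4 doses have been given (aged 1τ, 2τ, 3τ, 4τ).
C_trough = C₀ × (r + r² + … + r^4) = C₀ × r(1−r^4)/(1−r)
        = 0.9524 × 0.2491 × (1 − 0.003850) / (1 − 0.2491) = 0.3147 mg/L

0.31 mg/L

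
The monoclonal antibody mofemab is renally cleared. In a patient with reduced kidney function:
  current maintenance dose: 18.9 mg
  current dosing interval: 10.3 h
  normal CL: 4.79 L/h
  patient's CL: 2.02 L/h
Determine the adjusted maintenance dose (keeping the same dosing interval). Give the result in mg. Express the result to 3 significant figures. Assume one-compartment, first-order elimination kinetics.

To keep the same average steady-state level, dosing rate must scale with clearance.
CL ratio = 2.02 / 4.79 = 0.4217
New dose (same interval) = 18.9 × 0.4217 = 7.970 mg

7.97 mg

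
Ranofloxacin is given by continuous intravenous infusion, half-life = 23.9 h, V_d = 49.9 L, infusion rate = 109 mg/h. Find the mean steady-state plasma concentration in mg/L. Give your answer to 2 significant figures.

k = ln2 / t½ = 0.693147 / 23.9 = 0.02900 h⁻¹
CL = k × Vd = 0.02900 × 49.9 = 1.447 L/h
At steady state Css = R₀ / CL = 109 / 1.447 = 75.33 mg/L

75 mg/L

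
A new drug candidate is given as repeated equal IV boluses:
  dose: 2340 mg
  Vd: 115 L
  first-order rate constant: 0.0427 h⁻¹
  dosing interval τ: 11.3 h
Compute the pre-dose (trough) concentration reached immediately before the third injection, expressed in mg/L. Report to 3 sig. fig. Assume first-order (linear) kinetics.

20.3 mg/L

C₀ per dose = Dose / Vd = 2340 / 115 = 20.35 mg/L
Fraction remaining after one interval: r = e^(−kτ) = e^(−0.04270 × 11.3) = 0.6172
Before dose 3, 2 doses have been given (aged 1τ, 2τ).
C_trough = C₀ × (r + r²) = 20.35 × (0.6172 + 0.3809) = 20.31 mg/L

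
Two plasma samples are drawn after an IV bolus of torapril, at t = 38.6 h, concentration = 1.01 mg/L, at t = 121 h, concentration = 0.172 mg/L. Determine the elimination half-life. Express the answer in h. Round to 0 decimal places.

k = ln(C₁/C₂) / (t₂ − t₁) = ln(1.01/0.172) / (121 − 38.6)
  = 1.770 / 82.40 = 0.02148 h⁻¹
t½ = ln2 / k = 0.693147 / 0.02148 = 32.27 h

32 h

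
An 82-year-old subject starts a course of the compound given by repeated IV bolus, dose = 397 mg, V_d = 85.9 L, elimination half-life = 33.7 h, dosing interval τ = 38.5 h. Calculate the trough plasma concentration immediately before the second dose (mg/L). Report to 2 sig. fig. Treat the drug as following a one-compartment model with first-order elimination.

C₀ per dose = Dose / Vd = 397 / 85.9 = 4.622 mg/L
k = ln2 / t½ = 0.693147 / 33.7 = 0.02057 h⁻¹
Fraction remaining after one interval: r = e^(−kτ) = e^(−0.02057 × 38.5) = 0.4530
Before dose 2, 1 dose has been given (aged 1τ).
C_trough = C₀ × r = 4.622 × 0.4530 = 2.094 mg/L

2.1 mg/L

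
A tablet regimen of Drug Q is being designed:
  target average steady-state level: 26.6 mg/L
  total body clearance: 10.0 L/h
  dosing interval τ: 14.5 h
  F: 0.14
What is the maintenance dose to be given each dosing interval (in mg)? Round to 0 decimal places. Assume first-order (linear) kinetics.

At steady state, F × (Dose/τ) = Css × CL.
Dose = Css × CL × τ / F = 26.6 × 10.00 × 14.5 / 0.14 = 27550 mg

27550 mg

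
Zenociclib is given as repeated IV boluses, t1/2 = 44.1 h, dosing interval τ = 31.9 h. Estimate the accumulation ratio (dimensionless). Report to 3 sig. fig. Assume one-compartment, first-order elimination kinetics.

k = ln2 / t½ = 0.693147 / 44.1 = 0.01572 h⁻¹
e^(−kτ) = e^(−0.01572 × 31.9) = 0.6056
Accumulation ratio R = 1 / (1 − e^(−kτ)) = 1 / (1 − 0.6056) = 2.535

2.54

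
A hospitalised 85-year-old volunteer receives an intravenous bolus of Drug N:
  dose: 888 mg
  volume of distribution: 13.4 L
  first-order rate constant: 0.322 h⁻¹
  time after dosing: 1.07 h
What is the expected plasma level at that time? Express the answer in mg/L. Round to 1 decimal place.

47.0 mg/L

C₀ = Dose / Vd = 888.0 / 13.4 = 66.27 mg/L
C = C₀ · e^(−k·t) = 66.27 × e^(−0.3220 × 1.07)
  = 66.27 × 0.7085 = 46.95 mg/L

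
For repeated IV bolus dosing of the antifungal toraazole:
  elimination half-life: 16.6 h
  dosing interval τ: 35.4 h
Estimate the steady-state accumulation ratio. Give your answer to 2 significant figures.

1.3

k = ln2 / t½ = 0.693147 / 16.6 = 0.04176 h⁻¹
e^(−kτ) = e^(−0.04176 × 35.4) = 0.2280
Accumulation ratio R = 1 / (1 − e^(−kτ)) = 1 / (1 − 0.2280) = 1.295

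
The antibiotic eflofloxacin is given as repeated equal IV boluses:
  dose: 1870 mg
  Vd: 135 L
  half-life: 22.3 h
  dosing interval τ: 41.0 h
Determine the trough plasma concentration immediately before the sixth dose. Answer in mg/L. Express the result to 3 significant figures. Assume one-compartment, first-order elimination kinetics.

5.37 mg/L

C₀ per dose = Dose / Vd = 1870 / 135 = 13.85 mg/L
k = ln2 / t½ = 0.693147 / 22.3 = 0.03108 h⁻¹
Fraction remaining after one interval: r = e^(−kτ) = e^(−0.03108 × 41.0) = 0.2796
Before dose 6, 5 doses have been given (aged 1τ, 2τ, 3τ, 4τ, 5τ).
C_trough = C₀ × (r + r² + … + r^5) = C₀ × r(1−r^5)/(1−r)
        = 13.85 × 0.2796 × (1 − 0.001709) / (1 − 0.2796) = 5.366 mg/L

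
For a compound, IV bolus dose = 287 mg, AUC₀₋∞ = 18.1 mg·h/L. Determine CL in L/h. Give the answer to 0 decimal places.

16 L/h

CL = Dose / AUC = 287 / 18.1 = 15.86 L/h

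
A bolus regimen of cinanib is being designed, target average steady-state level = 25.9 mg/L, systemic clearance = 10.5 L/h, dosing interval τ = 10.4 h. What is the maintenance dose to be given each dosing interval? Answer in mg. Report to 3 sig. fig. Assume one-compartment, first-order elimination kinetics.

At steady state, Dose/τ = Css × CL.
Dose = Css × CL × τ = 25.9 × 10.50 × 10.4 = 2828 mg

2830 mg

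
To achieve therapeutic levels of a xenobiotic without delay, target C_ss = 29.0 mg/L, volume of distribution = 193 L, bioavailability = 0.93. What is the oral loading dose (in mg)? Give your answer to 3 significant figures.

LD = Css × Vd / F = 29.0 × 193 / 0.93 = 6018 mg

6020 mg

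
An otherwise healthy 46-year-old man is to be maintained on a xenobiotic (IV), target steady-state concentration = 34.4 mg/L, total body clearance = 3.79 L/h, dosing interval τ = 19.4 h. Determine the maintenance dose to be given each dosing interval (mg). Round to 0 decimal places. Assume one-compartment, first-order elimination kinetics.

2529 mg

At steady state, Dose/τ = Css × CL.
Dose = Css × CL × τ = 34.4 × 3.790 × 19.4 = 2529 mg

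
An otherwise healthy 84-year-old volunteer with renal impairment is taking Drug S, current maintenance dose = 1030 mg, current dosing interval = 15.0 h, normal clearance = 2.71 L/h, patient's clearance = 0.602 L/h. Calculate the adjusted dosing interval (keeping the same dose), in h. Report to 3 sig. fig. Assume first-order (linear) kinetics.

To keep the same average steady-state level, dosing rate must scale with clearance.
CL ratio = 0.602 / 2.71 = 0.2221
New interval (same dose) = 15.0 / 0.2221 = 67.54 h

67.5 h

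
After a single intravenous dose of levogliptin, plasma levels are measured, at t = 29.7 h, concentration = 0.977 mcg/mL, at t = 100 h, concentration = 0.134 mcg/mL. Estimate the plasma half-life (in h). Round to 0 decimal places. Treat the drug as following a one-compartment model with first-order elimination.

k = ln(C₁/C₂) / (t₂ − t₁) = ln(0.977/0.134) / (100 − 29.7)
  = 1.987 / 70.30 = 0.02826 h⁻¹
t½ = ln2 / k = 0.693147 / 0.02826 = 24.53 h

25 h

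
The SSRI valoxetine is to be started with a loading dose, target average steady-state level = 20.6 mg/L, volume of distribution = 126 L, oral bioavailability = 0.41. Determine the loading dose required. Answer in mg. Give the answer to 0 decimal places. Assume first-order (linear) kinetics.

LD = Css × Vd / F = 20.6 × 126 / 0.41 = 6331 mg

6331 mg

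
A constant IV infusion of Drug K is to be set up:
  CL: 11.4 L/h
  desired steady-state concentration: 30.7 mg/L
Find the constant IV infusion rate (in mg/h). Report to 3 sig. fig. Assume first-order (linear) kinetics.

350 mg/h

At steady state, infusion rate R₀ = Css × CL = 30.7 × 11.40 = 350.0 mg/h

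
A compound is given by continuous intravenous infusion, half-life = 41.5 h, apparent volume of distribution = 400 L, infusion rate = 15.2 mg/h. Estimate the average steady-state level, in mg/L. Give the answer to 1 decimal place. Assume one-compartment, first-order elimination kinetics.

2.3 mg/L

k = ln2 / t½ = 0.693147 / 41.5 = 0.01670 h⁻¹
CL = k × Vd = 0.01670 × 400 = 6.680 L/h
At steady state Css = R₀ / CL = 15.2 / 6.680 = 2.275 mg/L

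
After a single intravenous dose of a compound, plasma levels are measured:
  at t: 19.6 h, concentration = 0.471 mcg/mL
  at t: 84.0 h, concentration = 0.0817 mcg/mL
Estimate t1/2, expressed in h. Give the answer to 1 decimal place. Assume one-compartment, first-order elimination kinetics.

25.5 h

k = ln(C₁/C₂) / (t₂ − t₁) = ln(0.471/0.0817) / (84.0 − 19.6)
  = 1.752 / 64.40 = 0.02720 h⁻¹
t½ = ln2 / k = 0.693147 / 0.02720 = 25.48 h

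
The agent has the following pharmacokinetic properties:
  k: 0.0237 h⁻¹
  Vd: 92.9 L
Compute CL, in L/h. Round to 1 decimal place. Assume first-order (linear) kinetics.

2.2 L/h

CL = k × Vd = 0.0237 × 92.9 = 2.202 L/h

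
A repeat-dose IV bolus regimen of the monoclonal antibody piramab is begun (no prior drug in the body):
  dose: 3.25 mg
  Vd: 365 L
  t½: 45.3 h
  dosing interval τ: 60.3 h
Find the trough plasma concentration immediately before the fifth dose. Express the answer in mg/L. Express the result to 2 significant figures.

C₀ per dose = Dose / Vd = 3.25 / 365 = 0.008904 mg/L
k = ln2 / t½ = 0.693147 / 45.3 = 0.01530 h⁻¹
Fraction remaining after one interval: r = e^(−kτ) = e^(−0.01530 × 60.3) = 0.3975
Before dose 5, 4 doses have been given (aged 1τ, 2τ, 3τ, 4τ).
C_trough = C₀ × (r + r² + … + r^4) = C₀ × r(1−r^4)/(1−r)
        = 0.008904 × 0.3975 × (1 − 0.02497) / (1 − 0.3975) = 0.005728 mg/L

0.0057 mg/L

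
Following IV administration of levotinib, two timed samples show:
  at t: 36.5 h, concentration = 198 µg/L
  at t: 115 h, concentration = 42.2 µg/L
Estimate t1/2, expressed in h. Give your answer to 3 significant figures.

k = ln(C₁/C₂) / (t₂ − t₁) = ln(198/42.2) / (115 − 36.5)
  = 1.546 / 78.50 = 0.01969 h⁻¹
t½ = ln2 / k = 0.693147 / 0.01969 = 35.20 h

35.2 h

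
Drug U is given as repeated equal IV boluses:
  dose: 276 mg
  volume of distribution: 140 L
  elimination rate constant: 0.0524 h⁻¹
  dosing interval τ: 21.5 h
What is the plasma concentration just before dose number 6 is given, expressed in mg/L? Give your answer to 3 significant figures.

C₀ per dose = Dose / Vd = 276 / 140 = 1.971 mg/L
Fraction remaining after one interval: r = e^(−kτ) = e^(−0.05240 × 21.5) = 0.3241
Before dose 6, 5 doses have been given (aged 1τ, 2τ, 3τ, 4τ, 5τ).
C_trough = C₀ × (r + r² + … + r^5) = C₀ × r(1−r^5)/(1−r)
        = 1.971 × 0.3241 × (1 − 0.003576) / (1 − 0.3241) = 0.9417 mg/L

0.942 mg/L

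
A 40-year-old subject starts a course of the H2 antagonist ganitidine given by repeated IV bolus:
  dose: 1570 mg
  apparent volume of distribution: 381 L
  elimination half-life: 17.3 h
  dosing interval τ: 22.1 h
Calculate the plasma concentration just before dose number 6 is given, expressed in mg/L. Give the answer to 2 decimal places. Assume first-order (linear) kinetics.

C₀ per dose = Dose / Vd = 1570 / 381 = 4.121 mg/L
k = ln2 / t½ = 0.693147 / 17.3 = 0.04007 h⁻¹
Fraction remaining after one interval: r = e^(−kτ) = e^(−0.04007 × 22.1) = 0.4125
Before dose 6, 5 doses have been given (aged 1τ, 2τ, 3τ, 4τ, 5τ).
C_trough = C₀ × (r + r² + … + r^5) = C₀ × r(1−r^5)/(1−r)
        = 4.121 × 0.4125 × (1 − 0.01194) / (1 − 0.4125) = 2.859 mg/L

2.86 mg/L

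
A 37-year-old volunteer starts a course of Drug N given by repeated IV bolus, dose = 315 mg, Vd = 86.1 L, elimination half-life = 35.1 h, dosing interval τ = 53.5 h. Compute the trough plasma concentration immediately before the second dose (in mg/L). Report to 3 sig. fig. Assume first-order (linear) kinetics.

C₀ per dose = Dose / Vd = 315 / 86.1 = 3.659 mg/L
k = ln2 / t½ = 0.693147 / 35.1 = 0.01975 h⁻¹
Fraction remaining after one interval: r = e^(−kτ) = e^(−0.01975 × 53.5) = 0.3476
Before dose 2, 1 dose has been given (aged 1τ).
C_trough = C₀ × r = 3.659 × 0.3476 = 1.272 mg/L

1.27 mg/L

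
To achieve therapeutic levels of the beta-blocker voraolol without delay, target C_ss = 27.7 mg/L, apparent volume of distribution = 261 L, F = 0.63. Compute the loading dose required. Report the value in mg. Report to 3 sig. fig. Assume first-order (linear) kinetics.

11500 mg

LD = Css × Vd / F = 27.7 × 261 / 0.63 = 11480 mg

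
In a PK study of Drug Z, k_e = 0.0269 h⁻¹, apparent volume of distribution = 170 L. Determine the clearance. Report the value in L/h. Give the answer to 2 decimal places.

CL = k × Vd = 0.0269 × 170 = 4.573 L/h

4.57 L/h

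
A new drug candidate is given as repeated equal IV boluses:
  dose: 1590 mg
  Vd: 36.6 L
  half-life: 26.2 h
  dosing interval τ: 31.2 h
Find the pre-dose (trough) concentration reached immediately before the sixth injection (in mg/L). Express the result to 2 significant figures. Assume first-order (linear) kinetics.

33 mg/L

C₀ per dose = Dose / Vd = 1590 / 36.6 = 43.44 mg/L
k = ln2 / t½ = 0.693147 / 26.2 = 0.02646 h⁻¹
Fraction remaining after one interval: r = e^(−kτ) = e^(−0.02646 × 31.2) = 0.4380
Before dose 6, 5 doses have been given (aged 1τ, 2τ, 3τ, 4τ, 5τ).
C_trough = C₀ × (r + r² + … + r^5) = C₀ × r(1−r^5)/(1−r)
        = 43.44 × 0.4380 × (1 − 0.01612) / (1 − 0.4380) = 33.31 mg/L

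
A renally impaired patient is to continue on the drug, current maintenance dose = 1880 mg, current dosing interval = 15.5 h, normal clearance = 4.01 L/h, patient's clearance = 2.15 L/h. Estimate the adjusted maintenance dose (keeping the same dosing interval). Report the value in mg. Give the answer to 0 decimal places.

1008 mg

To keep the same average steady-state level, dosing rate must scale with clearance.
CL ratio = 2.15 / 4.01 = 0.5362
New dose (same interval) = 1880 × 0.5362 = 1008 mg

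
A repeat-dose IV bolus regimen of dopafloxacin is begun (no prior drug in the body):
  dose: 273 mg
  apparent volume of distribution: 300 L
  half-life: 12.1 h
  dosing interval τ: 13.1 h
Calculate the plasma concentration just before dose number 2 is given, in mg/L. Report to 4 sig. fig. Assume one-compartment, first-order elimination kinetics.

C₀ per dose = Dose / Vd = 273 / 300 = 0.9100 mg/L
k = ln2 / t½ = 0.693147 / 12.1 = 0.05728 h⁻¹
Fraction remaining after one interval: r = e^(−kτ) = e^(−0.05728 × 13.1) = 0.4722
Before dose 2, 1 dose has been given (aged 1τ).
C_trough = C₀ × r = 0.9100 × 0.4722 = 0.4297 mg/L

0.4297 mg/L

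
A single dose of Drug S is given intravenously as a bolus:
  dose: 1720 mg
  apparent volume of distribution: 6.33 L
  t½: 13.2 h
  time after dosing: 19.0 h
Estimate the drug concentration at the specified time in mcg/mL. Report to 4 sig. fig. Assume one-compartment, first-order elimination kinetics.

C₀ = Dose / Vd = 1720 / 6.33 = 271.7 mg/L
k = ln2 / t½ = 0.693147 / 13.2 = 0.05251 h⁻¹
C = C₀ · e^(−k·t) = 271.7 × e^(−0.05251 × 19.0)
  = 271.7 × 0.3687 = 100.2 mg/L
(100.2 mg/L = 100.2 mcg/mL)

100.2 mcg/mL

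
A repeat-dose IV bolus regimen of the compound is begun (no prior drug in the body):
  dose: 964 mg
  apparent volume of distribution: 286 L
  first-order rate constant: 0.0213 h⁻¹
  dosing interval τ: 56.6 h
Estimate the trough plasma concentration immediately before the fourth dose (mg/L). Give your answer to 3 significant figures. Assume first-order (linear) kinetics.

C₀ per dose = Dose / Vd = 964 / 286 = 3.371 mg/L
Fraction remaining after one interval: r = e^(−kτ) = e^(−0.02130 × 56.6) = 0.2995
Before dose 4, 3 doses have been given (aged 1τ, 2τ, 3τ).
C_trough = C₀ × (r + r² + … + r^3) = C₀ × r(1−r^3)/(1−r)
        = 3.371 × 0.2995 × (1 − 0.02687) / (1 − 0.2995) = 1.403 mg/L

1.40 mg/L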